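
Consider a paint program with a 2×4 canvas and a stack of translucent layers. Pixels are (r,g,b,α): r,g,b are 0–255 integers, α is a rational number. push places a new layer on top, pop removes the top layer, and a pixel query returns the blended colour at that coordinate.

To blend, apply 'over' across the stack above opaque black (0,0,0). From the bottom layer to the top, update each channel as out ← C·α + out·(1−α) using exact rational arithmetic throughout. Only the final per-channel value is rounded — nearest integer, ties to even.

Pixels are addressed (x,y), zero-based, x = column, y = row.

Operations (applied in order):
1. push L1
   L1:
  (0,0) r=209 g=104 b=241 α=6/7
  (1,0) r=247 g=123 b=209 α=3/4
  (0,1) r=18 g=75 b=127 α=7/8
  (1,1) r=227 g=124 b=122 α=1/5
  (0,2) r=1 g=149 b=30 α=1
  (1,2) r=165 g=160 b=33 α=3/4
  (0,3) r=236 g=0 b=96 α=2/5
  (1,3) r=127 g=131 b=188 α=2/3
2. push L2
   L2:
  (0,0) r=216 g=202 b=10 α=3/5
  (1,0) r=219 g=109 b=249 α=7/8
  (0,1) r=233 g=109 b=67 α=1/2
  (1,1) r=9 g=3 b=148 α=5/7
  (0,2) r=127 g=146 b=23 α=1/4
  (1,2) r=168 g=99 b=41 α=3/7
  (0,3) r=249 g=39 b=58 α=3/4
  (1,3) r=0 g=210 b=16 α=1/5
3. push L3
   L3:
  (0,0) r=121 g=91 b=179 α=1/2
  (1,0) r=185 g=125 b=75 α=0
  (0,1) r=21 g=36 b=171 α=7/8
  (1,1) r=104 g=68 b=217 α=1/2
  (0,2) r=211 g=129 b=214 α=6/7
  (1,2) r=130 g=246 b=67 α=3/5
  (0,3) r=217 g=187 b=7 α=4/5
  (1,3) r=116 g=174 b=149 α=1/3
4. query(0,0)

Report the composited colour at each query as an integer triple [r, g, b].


(0,0) stack=L1,L2,L3; from [0,0,0]:
L1 α=6/7: [1254/7, 624/7, 1446/7]
L2 α=3/5: [7044/35, 1098/7, 3102/35]
L3 α=1/2: [11279/70, 1735/14, 9367/70]
→ [161, 124, 134]


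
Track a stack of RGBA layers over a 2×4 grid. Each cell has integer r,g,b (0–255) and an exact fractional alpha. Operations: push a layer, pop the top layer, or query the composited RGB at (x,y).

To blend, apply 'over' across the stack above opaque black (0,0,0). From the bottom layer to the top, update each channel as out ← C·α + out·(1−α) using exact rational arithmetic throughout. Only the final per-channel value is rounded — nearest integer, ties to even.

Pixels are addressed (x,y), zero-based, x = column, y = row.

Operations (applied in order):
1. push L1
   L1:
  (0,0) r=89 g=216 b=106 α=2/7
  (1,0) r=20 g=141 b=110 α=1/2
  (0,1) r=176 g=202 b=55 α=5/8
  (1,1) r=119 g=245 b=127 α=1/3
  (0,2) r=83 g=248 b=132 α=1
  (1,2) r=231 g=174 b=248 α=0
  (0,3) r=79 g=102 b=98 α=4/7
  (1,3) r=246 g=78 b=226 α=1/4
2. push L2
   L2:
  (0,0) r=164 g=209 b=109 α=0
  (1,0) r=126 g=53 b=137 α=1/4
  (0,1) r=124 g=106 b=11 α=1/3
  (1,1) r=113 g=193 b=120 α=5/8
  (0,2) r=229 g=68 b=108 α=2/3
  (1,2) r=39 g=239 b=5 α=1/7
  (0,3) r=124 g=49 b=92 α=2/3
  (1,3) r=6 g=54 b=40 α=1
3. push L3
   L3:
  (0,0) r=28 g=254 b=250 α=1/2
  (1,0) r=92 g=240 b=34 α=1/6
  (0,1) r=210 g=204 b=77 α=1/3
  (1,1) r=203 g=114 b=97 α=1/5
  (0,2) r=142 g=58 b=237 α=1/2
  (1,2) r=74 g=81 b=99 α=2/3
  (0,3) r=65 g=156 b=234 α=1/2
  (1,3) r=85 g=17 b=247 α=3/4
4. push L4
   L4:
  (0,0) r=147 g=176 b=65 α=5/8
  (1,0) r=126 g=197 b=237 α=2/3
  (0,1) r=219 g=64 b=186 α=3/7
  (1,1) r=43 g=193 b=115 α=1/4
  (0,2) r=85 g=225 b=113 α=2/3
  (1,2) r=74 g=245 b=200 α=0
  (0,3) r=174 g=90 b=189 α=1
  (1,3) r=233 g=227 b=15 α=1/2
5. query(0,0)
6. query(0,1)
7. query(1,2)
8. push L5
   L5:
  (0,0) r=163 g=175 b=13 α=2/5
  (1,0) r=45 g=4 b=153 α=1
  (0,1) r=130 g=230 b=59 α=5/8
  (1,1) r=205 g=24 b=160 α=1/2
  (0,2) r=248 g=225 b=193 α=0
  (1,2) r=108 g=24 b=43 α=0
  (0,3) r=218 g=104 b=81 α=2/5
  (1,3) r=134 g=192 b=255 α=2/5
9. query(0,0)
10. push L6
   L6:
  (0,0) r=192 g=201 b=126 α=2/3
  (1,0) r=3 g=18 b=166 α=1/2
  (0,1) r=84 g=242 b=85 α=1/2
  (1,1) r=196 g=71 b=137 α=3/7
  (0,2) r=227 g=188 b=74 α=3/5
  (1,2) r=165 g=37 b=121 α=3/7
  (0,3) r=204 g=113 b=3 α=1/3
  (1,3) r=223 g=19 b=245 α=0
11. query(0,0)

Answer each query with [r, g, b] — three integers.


at x=0,y=0 over L1,L2,L3,L4:
L1 α=2/7: [178/7, 432/7, 212/7]
L2 α=0: [178/7, 432/7, 212/7]
L3 α=1/2: [187/7, 1105/7, 981/7]
L4 α=5/8: [2853/28, 9475/56, 2609/28]
= [102, 169, 93]

query (0,1) [L1,L2,L3,L4] — begin 0,0,0
after L1 α=5/8: [110, 505/4, 275/8]
after L2 α=1/3: [344/3, 239/2, 319/12]
after L3 α=1/3: [1318/9, 443/3, 781/18]
after L4 α=3/7: [11185/63, 2348/21, 6584/63]
= [178, 112, 105]

query (1,2) [L1,L2,L3,L4] — begin 0,0,0
+L1 (α=0) → [0, 0, 0]
+L2 (α=1/7) → [39/7, 239/7, 5/7]
+L3 (α=2/3) → [1075/21, 1373/21, 1391/21]
+L4 (α=0) → [1075/21, 1373/21, 1391/21]
= [51, 65, 66]

query (0,0) [L1,L2,L3,L4,L5] — begin 0,0,0
+L1 (α=2/7) → [178/7, 432/7, 212/7]
+L2 (α=0) → [178/7, 432/7, 212/7]
+L3 (α=1/2) → [187/7, 1105/7, 981/7]
+L4 (α=5/8) → [2853/28, 9475/56, 2609/28]
+L5 (α=2/5) → [17687/140, 9605/56, 1711/28]
rounded: [126, 172, 61]

(0,0) stack=L1,L2,L3,L4,L5,L6; from [0,0,0]:
after L1 α=2/7: [178/7, 432/7, 212/7]
after L2 α=0: [178/7, 432/7, 212/7]
after L3 α=1/2: [187/7, 1105/7, 981/7]
after L4 α=5/8: [2853/28, 9475/56, 2609/28]
after L5 α=2/5: [17687/140, 9605/56, 1711/28]
after L6 α=2/3: [71447/420, 32117/168, 8767/84]
→ [170, 191, 104]


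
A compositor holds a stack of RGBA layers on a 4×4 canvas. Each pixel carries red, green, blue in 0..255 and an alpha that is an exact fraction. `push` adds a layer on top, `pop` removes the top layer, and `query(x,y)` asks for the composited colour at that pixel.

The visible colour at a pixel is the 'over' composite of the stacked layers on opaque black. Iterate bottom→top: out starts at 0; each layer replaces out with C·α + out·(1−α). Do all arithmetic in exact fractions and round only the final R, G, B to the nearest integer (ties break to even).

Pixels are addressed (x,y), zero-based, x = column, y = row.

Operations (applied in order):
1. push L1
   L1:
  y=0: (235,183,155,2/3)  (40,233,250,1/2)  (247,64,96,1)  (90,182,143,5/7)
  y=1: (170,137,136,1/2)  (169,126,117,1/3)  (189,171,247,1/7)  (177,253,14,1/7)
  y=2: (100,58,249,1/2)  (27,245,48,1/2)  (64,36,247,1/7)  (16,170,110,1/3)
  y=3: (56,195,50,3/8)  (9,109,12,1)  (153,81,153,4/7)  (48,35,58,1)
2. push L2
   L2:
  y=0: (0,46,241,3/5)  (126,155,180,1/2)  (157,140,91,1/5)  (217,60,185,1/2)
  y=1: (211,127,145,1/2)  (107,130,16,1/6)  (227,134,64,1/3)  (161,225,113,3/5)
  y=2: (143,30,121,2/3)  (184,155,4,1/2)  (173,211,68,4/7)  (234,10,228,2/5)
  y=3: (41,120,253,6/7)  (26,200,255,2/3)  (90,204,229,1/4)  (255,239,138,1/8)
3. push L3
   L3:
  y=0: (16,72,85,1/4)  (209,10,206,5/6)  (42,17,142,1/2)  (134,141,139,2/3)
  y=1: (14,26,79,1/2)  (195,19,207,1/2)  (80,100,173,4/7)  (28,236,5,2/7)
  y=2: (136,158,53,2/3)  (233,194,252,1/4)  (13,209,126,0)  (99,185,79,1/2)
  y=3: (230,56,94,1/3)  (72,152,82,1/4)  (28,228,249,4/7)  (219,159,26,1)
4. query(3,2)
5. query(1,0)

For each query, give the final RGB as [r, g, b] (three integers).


at x=3,y=2 over L1,L2,L3:
+L1 (α=1/3) → [16/3, 170/3, 110/3]
+L2 (α=2/5) → [484/5, 38, 566/5]
+L3 (α=1/2) → [979/10, 223/2, 961/10]
= [98, 112, 96]

(1,0) stack=L1,L2,L3; from [0,0,0]:
+L1 (α=1/2) → [20, 233/2, 125]
+L2 (α=1/2) → [73, 543/4, 305/2]
+L3 (α=5/6) → [559/3, 743/24, 2365/12]
→ [186, 31, 197]


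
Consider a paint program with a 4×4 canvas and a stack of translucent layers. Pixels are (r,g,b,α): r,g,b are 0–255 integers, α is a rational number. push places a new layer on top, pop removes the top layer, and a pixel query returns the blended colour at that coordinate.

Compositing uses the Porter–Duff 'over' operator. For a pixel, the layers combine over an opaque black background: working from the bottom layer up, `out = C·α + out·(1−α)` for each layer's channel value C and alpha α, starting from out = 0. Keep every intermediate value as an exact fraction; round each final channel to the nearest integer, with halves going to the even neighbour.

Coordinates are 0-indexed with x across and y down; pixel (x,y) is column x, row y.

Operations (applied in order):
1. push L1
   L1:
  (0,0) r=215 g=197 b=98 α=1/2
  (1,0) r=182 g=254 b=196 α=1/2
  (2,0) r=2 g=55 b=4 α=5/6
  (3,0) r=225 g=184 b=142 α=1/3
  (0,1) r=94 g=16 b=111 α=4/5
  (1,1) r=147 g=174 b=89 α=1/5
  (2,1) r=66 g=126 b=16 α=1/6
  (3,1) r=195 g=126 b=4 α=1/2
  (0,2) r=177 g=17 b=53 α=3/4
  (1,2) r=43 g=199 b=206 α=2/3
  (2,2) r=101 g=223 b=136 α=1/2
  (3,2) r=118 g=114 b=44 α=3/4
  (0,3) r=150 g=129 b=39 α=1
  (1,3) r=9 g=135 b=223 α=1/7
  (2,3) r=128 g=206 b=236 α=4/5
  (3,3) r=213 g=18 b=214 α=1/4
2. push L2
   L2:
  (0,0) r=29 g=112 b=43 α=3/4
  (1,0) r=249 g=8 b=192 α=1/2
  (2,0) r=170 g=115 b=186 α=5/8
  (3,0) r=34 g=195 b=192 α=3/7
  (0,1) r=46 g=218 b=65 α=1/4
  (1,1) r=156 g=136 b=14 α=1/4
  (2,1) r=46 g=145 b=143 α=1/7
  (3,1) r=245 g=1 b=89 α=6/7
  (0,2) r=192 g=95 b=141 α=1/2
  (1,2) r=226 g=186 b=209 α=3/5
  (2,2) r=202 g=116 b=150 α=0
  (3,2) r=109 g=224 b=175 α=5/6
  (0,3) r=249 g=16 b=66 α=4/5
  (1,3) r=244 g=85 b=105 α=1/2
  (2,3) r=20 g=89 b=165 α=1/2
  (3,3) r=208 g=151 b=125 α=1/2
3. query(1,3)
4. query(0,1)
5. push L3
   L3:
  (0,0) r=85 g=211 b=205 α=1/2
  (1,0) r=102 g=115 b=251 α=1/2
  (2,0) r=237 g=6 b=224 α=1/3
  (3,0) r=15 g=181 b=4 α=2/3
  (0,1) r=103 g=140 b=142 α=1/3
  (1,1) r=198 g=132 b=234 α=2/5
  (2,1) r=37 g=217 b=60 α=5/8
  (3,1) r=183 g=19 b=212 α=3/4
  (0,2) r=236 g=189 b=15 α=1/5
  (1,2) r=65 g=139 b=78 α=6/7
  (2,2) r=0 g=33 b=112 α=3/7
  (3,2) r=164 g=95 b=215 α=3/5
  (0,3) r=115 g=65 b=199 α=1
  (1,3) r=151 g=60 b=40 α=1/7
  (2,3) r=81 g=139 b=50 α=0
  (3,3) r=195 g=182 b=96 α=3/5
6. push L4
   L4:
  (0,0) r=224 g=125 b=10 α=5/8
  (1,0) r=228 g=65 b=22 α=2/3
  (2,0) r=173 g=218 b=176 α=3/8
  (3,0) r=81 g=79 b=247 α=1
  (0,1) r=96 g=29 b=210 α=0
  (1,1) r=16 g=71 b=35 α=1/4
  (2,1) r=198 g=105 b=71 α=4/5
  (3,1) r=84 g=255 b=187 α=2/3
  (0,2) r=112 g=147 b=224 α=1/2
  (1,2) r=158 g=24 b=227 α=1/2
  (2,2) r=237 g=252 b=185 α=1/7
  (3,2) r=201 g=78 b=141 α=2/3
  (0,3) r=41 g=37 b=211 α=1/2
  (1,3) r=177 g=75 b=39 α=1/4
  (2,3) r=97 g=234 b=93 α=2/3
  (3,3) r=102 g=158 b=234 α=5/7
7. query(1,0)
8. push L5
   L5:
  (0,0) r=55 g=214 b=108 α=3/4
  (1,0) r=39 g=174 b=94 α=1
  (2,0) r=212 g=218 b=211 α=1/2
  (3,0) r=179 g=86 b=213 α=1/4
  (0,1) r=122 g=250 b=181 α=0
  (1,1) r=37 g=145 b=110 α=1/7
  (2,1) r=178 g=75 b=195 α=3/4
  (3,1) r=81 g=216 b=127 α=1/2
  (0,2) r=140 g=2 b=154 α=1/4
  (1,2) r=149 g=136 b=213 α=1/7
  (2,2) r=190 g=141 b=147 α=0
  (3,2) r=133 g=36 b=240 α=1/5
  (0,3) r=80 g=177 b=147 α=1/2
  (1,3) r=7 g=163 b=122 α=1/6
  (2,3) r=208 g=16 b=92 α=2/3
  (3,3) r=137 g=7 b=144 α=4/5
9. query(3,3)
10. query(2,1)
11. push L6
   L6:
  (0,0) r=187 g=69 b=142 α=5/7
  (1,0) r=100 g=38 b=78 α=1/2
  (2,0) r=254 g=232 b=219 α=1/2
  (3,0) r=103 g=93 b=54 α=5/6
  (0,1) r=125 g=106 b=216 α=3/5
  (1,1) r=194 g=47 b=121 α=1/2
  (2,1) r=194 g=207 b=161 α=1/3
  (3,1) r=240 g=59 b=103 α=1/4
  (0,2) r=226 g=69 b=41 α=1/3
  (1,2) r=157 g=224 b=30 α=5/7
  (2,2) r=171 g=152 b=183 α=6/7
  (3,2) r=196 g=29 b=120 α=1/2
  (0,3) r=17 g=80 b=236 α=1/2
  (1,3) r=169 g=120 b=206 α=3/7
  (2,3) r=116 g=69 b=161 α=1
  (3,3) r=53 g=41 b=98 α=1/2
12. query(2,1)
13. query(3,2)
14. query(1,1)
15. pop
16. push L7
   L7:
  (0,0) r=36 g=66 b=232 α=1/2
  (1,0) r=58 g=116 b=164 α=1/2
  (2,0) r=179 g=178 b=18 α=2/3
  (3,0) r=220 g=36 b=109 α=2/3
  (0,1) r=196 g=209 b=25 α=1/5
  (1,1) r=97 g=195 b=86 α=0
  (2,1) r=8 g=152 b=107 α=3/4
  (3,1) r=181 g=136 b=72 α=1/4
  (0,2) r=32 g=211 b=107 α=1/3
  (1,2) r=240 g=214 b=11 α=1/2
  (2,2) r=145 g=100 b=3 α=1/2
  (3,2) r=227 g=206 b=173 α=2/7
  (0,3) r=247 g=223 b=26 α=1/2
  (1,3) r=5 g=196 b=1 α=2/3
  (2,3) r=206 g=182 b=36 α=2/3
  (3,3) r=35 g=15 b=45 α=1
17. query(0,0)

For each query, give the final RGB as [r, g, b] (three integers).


(1,3) stack=L1,L2; from [0,0,0]:
+L1 (α=1/7) → [9/7, 135/7, 223/7]
+L2 (α=1/2) → [1717/14, 365/7, 479/7]
= [123, 52, 68]

(0,1) stack=L1,L2; from [0,0,0]:
+L1 (α=4/5) → [376/5, 64/5, 444/5]
+L2 (α=1/4) → [679/10, 641/10, 1657/20]
= [68, 64, 83]

(1,0) stack=L1,L2,L3,L4; from [0,0,0]:
L1 α=1/2: [91, 127, 98]
L2 α=1/2: [170, 135/2, 145]
L3 α=1/2: [136, 365/4, 198]
L4 α=2/3: [592/3, 295/4, 242/3]
→ [197, 74, 81]

(3,3) stack=L1,L2,L3,L4,L5; from [0,0,0]:
after L1 α=1/4: [213/4, 9/2, 107/2]
after L2 α=1/2: [1045/8, 311/4, 357/4]
after L3 α=3/5: [677/4, 1403/10, 933/10]
after L4 α=5/7: [1697/14, 5353/35, 969/5]
after L5 α=4/5: [9369/70, 6333/175, 3849/25]
= [134, 36, 154]

query (2,1) [L1,L2,L3,L4,L5] — begin 0,0,0
after L1 α=1/6: [11, 21, 8/3]
after L2 α=1/7: [16, 271/7, 159/7]
after L3 α=5/8: [233/8, 1051/7, 2577/56]
after L4 α=4/5: [6569/40, 3991/35, 18481/280]
after L5 α=3/4: [27929/160, 5933/70, 182281/1120]
→ [175, 85, 163]

query (2,1) [L1,L2,L3,L4,L5,L6] — begin 0,0,0
+L1 (α=1/6) → [11, 21, 8/3]
+L2 (α=1/7) → [16, 271/7, 159/7]
+L3 (α=5/8) → [233/8, 1051/7, 2577/56]
+L4 (α=4/5) → [6569/40, 3991/35, 18481/280]
+L5 (α=3/4) → [27929/160, 5933/70, 182281/1120]
+L6 (α=1/3) → [14483/80, 13178/105, 272441/1680]
→ [181, 126, 162]

at x=3,y=2 over L1,L2,L3,L4,L5,L6:
L1 α=3/4: [177/2, 171/2, 33]
L2 α=5/6: [1267/12, 2411/12, 454/3]
L3 α=3/5: [4219/30, 4121/30, 2843/15]
L4 α=2/3: [16279/90, 8801/90, 7073/45]
L5 α=1/5: [38543/225, 19222/225, 39092/225]
L6 α=1/2: [82643/450, 25747/450, 33046/225]
rounded: [184, 57, 147]

query (1,1) [L1,L2,L3,L4,L5,L6] — begin 0,0,0
after L1 α=1/5: [147/5, 174/5, 89/5]
after L2 α=1/4: [1221/20, 601/10, 337/20]
after L3 α=2/5: [11583/100, 4443/50, 10371/100]
after L4 α=1/4: [36349/400, 16879/200, 34613/400]
after L5 α=1/7: [116447/1400, 65137/700, 17977/200]
after L6 α=1/2: [388047/2800, 98037/1400, 42177/400]
rounded: [139, 70, 105]

(0,0) stack=L1,L2,L3,L4,L5,L7; from [0,0,0]:
+L1 (α=1/2) → [215/2, 197/2, 49]
+L2 (α=3/4) → [389/8, 869/8, 89/2]
+L3 (α=1/2) → [1069/16, 2557/16, 499/4]
+L4 (α=5/8) → [21127/128, 17671/128, 1697/32]
+L5 (α=3/4) → [42247/512, 99847/512, 12065/128]
+L7 (α=1/2) → [60679/1024, 133639/1024, 41761/256]
→ [59, 131, 163]


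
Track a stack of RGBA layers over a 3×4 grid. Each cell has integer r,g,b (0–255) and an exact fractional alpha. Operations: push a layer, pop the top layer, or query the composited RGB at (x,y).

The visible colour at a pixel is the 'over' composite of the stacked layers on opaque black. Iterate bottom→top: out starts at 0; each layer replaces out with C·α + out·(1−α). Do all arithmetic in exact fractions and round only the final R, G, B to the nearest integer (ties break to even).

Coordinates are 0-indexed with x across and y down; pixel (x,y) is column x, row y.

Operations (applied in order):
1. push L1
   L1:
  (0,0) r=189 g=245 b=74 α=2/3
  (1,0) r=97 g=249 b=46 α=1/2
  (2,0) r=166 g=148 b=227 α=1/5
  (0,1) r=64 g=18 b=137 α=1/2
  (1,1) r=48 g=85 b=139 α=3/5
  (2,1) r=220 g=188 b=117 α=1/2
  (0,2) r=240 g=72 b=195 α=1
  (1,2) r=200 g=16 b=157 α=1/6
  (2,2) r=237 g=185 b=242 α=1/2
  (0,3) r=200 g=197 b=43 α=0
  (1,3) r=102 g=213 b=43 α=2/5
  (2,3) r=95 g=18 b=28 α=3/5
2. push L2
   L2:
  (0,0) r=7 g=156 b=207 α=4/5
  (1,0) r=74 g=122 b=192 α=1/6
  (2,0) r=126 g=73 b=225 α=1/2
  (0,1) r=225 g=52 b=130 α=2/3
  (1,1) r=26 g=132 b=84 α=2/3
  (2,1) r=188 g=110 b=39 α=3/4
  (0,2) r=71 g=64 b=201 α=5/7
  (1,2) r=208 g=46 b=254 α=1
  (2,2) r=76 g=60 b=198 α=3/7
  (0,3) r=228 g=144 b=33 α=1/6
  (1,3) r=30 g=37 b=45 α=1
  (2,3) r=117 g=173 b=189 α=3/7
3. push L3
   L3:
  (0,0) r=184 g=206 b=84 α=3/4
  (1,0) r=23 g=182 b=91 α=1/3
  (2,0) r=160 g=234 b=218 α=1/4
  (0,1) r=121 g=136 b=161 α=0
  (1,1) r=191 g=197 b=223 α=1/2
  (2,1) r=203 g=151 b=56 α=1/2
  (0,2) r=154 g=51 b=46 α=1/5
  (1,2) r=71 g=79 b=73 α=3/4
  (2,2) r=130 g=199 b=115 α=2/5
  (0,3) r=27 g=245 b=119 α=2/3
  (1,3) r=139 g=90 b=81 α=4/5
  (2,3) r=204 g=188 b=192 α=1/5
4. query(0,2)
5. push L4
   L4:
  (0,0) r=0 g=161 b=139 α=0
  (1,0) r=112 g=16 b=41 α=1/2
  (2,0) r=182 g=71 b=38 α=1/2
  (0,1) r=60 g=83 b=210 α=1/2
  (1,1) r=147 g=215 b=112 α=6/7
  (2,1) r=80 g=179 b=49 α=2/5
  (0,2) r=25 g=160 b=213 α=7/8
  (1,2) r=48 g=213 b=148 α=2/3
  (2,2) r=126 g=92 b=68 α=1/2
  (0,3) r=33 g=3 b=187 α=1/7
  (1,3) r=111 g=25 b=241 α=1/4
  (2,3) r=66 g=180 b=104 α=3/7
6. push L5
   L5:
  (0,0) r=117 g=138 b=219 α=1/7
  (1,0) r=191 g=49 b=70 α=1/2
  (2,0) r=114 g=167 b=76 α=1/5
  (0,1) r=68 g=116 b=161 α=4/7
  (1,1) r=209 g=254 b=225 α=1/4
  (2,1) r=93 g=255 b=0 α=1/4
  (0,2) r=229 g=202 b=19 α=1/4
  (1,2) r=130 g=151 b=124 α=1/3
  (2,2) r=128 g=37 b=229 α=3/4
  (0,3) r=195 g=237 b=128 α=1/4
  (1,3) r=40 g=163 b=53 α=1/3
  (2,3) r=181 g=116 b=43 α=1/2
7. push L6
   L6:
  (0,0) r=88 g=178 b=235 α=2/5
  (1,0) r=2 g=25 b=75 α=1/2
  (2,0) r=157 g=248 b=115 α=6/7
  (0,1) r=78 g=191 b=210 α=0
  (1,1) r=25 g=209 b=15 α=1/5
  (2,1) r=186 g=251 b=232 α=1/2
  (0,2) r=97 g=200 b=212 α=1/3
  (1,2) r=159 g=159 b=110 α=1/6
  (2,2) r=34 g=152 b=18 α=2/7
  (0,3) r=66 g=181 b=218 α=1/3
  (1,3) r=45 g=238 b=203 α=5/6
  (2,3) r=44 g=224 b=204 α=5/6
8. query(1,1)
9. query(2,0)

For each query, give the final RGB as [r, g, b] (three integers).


query (0,2) [L1,L2,L3] — begin 0,0,0
+L1 (α=1) → [240, 72, 195]
+L2 (α=5/7) → [835/7, 464/7, 1395/7]
+L3 (α=1/5) → [4418/35, 2213/35, 5902/35]
rounded: [126, 63, 169]

at x=1,y=1 over L1,L2,L3,L4,L5,L6:
+L1 (α=3/5) → [144/5, 51, 417/5]
+L2 (α=2/3) → [404/15, 105, 419/5]
+L3 (α=1/2) → [3269/30, 151, 767/5]
+L4 (α=6/7) → [4247/30, 1441/7, 4127/35]
+L5 (α=1/4) → [6337/40, 6101/28, 5064/35]
+L6 (α=1/5) → [6587/50, 7564/35, 20781/175]
→ [132, 216, 119]

query (2,0) [L1,L2,L3,L4,L5,L6] — begin 0,0,0
after L1 α=1/5: [166/5, 148/5, 227/5]
after L2 α=1/2: [398/5, 513/10, 676/5]
after L3 α=1/4: [997/10, 3879/40, 1559/10]
after L4 α=1/2: [2817/20, 6719/80, 1939/20]
after L5 α=1/5: [3387/25, 10059/100, 2319/25]
after L6 α=6/7: [26937/175, 158859/700, 19569/175]
→ [154, 227, 112]


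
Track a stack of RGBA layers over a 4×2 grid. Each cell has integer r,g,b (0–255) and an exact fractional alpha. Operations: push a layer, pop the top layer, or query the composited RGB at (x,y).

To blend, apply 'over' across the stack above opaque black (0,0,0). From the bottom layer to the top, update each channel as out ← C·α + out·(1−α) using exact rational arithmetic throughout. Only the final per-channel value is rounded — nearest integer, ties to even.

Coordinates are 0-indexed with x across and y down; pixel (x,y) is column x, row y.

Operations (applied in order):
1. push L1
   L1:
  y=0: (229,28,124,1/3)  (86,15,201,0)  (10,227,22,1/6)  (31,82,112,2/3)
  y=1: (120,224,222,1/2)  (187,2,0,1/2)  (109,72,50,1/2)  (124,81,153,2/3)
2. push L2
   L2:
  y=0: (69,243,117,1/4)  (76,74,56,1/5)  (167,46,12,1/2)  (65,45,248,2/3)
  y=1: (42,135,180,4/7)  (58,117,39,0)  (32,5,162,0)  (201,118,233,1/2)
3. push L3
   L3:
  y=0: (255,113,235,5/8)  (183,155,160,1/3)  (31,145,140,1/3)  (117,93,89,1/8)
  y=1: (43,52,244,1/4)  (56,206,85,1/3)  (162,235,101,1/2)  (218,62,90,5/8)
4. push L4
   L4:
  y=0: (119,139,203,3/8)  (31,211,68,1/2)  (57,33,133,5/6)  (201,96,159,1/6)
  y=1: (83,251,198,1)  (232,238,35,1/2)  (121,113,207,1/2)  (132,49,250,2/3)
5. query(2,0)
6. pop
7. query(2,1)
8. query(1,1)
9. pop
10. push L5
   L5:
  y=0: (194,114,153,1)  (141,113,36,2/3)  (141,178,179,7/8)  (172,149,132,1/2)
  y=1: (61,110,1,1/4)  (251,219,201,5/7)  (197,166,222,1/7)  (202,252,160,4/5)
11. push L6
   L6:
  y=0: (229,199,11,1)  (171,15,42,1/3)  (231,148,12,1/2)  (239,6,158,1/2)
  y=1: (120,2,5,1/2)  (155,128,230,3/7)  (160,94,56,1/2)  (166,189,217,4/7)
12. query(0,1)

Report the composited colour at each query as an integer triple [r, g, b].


query (2,0) [L1,L2,L3,L4] — begin 0,0,0
after L1 α=1/6: [5/3, 227/6, 11/3]
after L2 α=1/2: [253/3, 503/12, 47/6]
after L3 α=1/3: [599/9, 1373/18, 467/9]
after L4 α=5/6: [1582/27, 4343/108, 3226/27]
rounded: [59, 40, 119]

(2,1) stack=L1,L2,L3; from [0,0,0]:
+L1 (α=1/2) → [109/2, 36, 25]
+L2 (α=0) → [109/2, 36, 25]
+L3 (α=1/2) → [433/4, 271/2, 63]
→ [108, 136, 63]

at x=1,y=1 over L1,L2,L3:
L1 α=1/2: [187/2, 1, 0]
L2 α=0: [187/2, 1, 0]
L3 α=1/3: [81, 208/3, 85/3]
= [81, 69, 28]

(0,1) stack=L1,L2,L5,L6; from [0,0,0]:
L1 α=1/2: [60, 112, 111]
L2 α=4/7: [348/7, 876/7, 1053/7]
L5 α=1/4: [1471/28, 1699/14, 1583/14]
L6 α=1/2: [4831/56, 1727/28, 1653/28]
rounded: [86, 62, 59]


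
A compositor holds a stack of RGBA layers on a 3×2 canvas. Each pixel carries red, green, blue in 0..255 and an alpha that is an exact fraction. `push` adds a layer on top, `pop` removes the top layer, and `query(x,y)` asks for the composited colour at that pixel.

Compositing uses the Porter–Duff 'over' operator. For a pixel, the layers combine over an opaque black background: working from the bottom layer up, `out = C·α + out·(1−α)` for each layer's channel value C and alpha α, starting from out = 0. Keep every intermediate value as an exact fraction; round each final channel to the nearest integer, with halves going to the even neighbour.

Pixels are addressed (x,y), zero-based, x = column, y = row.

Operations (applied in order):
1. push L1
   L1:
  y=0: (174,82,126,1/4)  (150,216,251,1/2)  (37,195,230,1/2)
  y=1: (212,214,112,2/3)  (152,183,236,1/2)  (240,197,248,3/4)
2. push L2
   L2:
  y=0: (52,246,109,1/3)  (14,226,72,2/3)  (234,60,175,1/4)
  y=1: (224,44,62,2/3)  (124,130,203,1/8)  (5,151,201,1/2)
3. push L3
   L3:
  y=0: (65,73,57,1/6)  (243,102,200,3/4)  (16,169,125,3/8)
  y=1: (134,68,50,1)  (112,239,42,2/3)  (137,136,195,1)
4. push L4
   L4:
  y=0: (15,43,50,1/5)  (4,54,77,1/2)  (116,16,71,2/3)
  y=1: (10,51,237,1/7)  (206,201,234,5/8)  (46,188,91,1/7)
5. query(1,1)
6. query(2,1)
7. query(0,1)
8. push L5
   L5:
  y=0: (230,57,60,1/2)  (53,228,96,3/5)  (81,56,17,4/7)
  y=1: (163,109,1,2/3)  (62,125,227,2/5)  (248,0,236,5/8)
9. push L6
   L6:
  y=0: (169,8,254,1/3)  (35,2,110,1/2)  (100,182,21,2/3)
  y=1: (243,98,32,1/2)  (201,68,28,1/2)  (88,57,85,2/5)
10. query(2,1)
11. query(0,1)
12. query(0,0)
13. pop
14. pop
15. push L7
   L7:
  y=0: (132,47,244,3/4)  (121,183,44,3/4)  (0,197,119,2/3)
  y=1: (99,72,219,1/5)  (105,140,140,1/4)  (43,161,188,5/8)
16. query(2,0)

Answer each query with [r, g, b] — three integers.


(1,1) stack=L1,L2,L3,L4; from [0,0,0]:
L1 α=1/2: [76, 183/2, 118]
L2 α=1/8: [82, 1541/16, 1029/8]
L3 α=2/3: [102, 3063/16, 567/8]
L4 α=5/8: [167, 25269/128, 11061/64]
→ [167, 197, 173]

(2,1) stack=L1,L2,L3,L4; from [0,0,0]:
after L1 α=3/4: [180, 591/4, 186]
after L2 α=1/2: [185/2, 1195/8, 387/2]
after L3 α=1: [137, 136, 195]
after L4 α=1/7: [124, 1004/7, 1261/7]
→ [124, 143, 180]

query (0,1) [L1,L2,L3,L4] — begin 0,0,0
+L1 (α=2/3) → [424/3, 428/3, 224/3]
+L2 (α=2/3) → [1768/9, 692/9, 596/9]
+L3 (α=1) → [134, 68, 50]
+L4 (α=1/7) → [814/7, 459/7, 537/7]
rounded: [116, 66, 77]

at x=2,y=1 over L1,L2,L3,L4,L5,L6:
+L1 (α=3/4) → [180, 591/4, 186]
+L2 (α=1/2) → [185/2, 1195/8, 387/2]
+L3 (α=1) → [137, 136, 195]
+L4 (α=1/7) → [124, 1004/7, 1261/7]
+L5 (α=5/8) → [403/2, 753/14, 12043/56]
+L6 (α=2/5) → [1561/10, 771/14, 45649/280]
→ [156, 55, 163]

at x=0,y=1 over L1,L2,L3,L4,L5,L6:
after L1 α=2/3: [424/3, 428/3, 224/3]
after L2 α=2/3: [1768/9, 692/9, 596/9]
after L3 α=1: [134, 68, 50]
after L4 α=1/7: [814/7, 459/7, 537/7]
after L5 α=2/3: [1032/7, 1985/21, 551/21]
after L6 α=1/2: [2733/14, 4043/42, 1223/42]
= [195, 96, 29]

at x=0,y=0 over L1,L2,L3,L4,L5,L6:
after L1 α=1/4: [87/2, 41/2, 63/2]
after L2 α=1/3: [139/3, 287/3, 172/3]
after L3 α=1/6: [445/9, 827/9, 1031/18]
after L4 α=1/5: [383/9, 739/9, 2512/45]
after L5 α=1/2: [2453/18, 626/9, 2606/45]
after L6 α=1/3: [3974/27, 1324/27, 16642/135]
rounded: [147, 49, 123]

at x=2,y=0 over L1,L2,L3,L4,L7:
L1 α=1/2: [37/2, 195/2, 115]
L2 α=1/4: [579/8, 705/8, 130]
L3 α=3/8: [3279/64, 7581/64, 1025/8]
L4 α=2/3: [18127/192, 9629/192, 2161/24]
L7 α=2/3: [18127/576, 85277/576, 7873/72]
→ [31, 148, 109]


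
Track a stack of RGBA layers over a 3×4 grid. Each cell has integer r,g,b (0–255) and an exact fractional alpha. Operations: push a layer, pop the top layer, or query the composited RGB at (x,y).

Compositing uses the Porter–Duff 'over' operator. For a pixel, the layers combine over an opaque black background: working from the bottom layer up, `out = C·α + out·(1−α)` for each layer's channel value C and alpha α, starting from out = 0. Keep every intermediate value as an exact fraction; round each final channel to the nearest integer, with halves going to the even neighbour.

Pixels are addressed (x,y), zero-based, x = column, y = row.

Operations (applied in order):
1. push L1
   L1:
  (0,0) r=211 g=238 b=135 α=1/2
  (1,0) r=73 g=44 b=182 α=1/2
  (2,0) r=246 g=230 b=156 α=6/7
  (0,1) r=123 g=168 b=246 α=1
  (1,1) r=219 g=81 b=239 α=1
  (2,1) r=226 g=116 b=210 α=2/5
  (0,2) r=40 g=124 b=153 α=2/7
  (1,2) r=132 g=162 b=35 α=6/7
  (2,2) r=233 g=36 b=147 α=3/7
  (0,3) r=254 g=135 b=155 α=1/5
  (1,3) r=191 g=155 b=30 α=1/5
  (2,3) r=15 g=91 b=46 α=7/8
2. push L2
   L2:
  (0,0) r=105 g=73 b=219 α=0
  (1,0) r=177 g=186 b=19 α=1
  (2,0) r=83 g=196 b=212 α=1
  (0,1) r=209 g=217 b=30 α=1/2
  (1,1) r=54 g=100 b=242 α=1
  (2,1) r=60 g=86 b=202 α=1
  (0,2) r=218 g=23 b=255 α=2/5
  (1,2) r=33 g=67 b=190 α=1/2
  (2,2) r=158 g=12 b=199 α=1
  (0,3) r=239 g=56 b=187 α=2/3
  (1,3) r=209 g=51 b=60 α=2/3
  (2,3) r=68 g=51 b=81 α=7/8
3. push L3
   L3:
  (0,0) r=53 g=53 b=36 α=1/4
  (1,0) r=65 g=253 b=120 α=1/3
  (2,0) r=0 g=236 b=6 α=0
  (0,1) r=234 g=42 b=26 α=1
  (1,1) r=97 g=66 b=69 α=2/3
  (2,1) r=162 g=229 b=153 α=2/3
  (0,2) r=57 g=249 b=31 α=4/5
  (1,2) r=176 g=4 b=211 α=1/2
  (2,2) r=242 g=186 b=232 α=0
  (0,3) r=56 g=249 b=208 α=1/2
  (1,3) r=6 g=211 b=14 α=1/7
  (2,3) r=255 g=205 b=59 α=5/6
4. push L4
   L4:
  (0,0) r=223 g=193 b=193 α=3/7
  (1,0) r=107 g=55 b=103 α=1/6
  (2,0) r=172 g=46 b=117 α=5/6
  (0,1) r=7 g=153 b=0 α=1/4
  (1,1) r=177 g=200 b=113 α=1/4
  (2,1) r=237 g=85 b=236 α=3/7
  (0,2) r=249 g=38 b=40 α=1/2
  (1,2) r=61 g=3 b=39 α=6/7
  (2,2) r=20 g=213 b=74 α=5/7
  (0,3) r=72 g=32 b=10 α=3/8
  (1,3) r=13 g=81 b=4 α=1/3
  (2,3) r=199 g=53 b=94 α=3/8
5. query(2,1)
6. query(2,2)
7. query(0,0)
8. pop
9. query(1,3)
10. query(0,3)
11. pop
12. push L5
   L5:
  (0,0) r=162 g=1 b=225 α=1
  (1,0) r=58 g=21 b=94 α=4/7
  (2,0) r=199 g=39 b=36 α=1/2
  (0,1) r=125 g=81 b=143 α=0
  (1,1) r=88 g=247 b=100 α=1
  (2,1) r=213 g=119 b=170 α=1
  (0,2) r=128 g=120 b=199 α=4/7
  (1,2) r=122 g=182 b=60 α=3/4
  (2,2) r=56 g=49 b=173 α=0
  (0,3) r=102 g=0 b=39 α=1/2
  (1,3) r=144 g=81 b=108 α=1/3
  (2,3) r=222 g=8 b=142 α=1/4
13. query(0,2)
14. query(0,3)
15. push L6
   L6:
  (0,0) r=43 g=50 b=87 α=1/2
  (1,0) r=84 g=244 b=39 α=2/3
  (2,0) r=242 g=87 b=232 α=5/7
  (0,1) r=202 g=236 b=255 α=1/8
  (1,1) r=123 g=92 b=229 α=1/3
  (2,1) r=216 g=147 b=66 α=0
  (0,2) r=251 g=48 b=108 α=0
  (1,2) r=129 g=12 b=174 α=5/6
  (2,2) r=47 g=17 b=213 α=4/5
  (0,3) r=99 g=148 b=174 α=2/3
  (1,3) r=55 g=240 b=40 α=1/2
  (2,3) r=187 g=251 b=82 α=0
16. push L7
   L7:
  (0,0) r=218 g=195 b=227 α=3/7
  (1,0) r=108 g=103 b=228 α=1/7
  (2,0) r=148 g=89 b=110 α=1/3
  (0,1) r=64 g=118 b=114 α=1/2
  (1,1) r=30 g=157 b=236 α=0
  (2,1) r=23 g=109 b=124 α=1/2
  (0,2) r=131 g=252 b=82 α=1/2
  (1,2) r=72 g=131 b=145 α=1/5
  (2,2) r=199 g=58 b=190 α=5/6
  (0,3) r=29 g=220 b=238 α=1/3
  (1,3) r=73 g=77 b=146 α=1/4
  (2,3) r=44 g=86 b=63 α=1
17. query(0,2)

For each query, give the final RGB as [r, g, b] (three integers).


(2,1) stack=L1,L2,L3,L4; from [0,0,0]:
+L1 (α=2/5) → [452/5, 232/5, 84]
+L2 (α=1) → [60, 86, 202]
+L3 (α=2/3) → [128, 544/3, 508/3]
+L4 (α=3/7) → [1223/7, 2941/21, 4156/21]
rounded: [175, 140, 198]

(2,2) stack=L1,L2,L3,L4; from [0,0,0]:
after L1 α=3/7: [699/7, 108/7, 63]
after L2 α=1: [158, 12, 199]
after L3 α=0: [158, 12, 199]
after L4 α=5/7: [416/7, 1089/7, 768/7]
→ [59, 156, 110]

query (0,0) [L1,L2,L3,L4] — begin 0,0,0
+L1 (α=1/2) → [211/2, 119, 135/2]
+L2 (α=0) → [211/2, 119, 135/2]
+L3 (α=1/4) → [739/8, 205/2, 477/8]
+L4 (α=3/7) → [2077/14, 989/7, 1635/14]
→ [148, 141, 117]

at x=1,y=3 over L1,L2,L3:
L1 α=1/5: [191/5, 31, 6]
L2 α=2/3: [2281/15, 133/3, 42]
L3 α=1/7: [656/5, 477/7, 38]
= [131, 68, 38]

at x=0,y=3 over L1,L2,L3:
+L1 (α=1/5) → [254/5, 27, 31]
+L2 (α=2/3) → [2644/15, 139/3, 135]
+L3 (α=1/2) → [1742/15, 443/3, 343/2]
rounded: [116, 148, 172]

at x=0,y=2 over L1,L2,L5:
L1 α=2/7: [80/7, 248/7, 306/7]
L2 α=2/5: [3292/35, 1066/35, 4488/35]
L5 α=4/7: [27796/245, 19998/245, 41324/245]
= [113, 82, 169]

query (0,3) [L1,L2,L5] — begin 0,0,0
after L1 α=1/5: [254/5, 27, 31]
after L2 α=2/3: [2644/15, 139/3, 135]
after L5 α=1/2: [2087/15, 139/6, 87]
= [139, 23, 87]

query (0,2) [L1,L2,L5,L6,L7] — begin 0,0,0
after L1 α=2/7: [80/7, 248/7, 306/7]
after L2 α=2/5: [3292/35, 1066/35, 4488/35]
after L5 α=4/7: [27796/245, 19998/245, 41324/245]
after L6 α=0: [27796/245, 19998/245, 41324/245]
after L7 α=1/2: [59891/490, 40869/245, 30707/245]
= [122, 167, 125]


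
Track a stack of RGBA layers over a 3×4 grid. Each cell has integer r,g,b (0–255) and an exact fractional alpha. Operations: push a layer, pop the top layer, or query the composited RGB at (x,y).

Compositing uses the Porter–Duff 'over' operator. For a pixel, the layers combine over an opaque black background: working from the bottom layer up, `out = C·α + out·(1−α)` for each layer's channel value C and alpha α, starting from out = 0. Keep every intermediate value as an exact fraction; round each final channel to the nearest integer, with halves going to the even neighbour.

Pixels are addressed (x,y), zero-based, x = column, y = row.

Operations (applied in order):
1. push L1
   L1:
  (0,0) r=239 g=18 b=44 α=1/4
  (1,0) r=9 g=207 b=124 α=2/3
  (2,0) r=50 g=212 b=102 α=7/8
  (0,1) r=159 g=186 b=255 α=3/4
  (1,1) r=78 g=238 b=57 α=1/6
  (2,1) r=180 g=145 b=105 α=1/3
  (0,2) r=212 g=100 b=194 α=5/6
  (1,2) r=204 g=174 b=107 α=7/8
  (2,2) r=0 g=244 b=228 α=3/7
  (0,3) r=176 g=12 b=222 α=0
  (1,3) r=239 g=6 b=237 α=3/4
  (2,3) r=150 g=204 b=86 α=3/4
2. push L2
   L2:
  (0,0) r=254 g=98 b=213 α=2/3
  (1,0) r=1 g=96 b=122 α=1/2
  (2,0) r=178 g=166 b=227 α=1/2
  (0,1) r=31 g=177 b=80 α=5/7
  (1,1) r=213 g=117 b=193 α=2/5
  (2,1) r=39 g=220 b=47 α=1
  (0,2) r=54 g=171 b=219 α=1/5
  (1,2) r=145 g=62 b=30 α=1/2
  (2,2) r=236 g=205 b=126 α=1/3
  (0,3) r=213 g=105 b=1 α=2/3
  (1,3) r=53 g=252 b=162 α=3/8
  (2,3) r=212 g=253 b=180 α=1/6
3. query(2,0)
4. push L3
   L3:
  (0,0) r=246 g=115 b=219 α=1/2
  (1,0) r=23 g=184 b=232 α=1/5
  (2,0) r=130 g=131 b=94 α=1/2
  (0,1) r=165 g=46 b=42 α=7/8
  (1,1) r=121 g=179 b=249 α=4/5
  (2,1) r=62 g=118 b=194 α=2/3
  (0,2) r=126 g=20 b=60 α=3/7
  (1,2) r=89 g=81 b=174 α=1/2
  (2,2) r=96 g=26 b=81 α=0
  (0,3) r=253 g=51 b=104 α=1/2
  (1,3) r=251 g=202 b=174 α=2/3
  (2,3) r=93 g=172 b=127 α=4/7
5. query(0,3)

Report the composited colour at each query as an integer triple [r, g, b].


query (2,0) [L1,L2] — begin 0,0,0
+L1 (α=7/8) → [175/4, 371/2, 357/4]
+L2 (α=1/2) → [887/8, 703/4, 1265/8]
rounded: [111, 176, 158]

(0,3) stack=L1,L2,L3; from [0,0,0]:
after L1 α=0: [0, 0, 0]
after L2 α=2/3: [142, 70, 2/3]
after L3 α=1/2: [395/2, 121/2, 157/3]
rounded: [198, 60, 52]


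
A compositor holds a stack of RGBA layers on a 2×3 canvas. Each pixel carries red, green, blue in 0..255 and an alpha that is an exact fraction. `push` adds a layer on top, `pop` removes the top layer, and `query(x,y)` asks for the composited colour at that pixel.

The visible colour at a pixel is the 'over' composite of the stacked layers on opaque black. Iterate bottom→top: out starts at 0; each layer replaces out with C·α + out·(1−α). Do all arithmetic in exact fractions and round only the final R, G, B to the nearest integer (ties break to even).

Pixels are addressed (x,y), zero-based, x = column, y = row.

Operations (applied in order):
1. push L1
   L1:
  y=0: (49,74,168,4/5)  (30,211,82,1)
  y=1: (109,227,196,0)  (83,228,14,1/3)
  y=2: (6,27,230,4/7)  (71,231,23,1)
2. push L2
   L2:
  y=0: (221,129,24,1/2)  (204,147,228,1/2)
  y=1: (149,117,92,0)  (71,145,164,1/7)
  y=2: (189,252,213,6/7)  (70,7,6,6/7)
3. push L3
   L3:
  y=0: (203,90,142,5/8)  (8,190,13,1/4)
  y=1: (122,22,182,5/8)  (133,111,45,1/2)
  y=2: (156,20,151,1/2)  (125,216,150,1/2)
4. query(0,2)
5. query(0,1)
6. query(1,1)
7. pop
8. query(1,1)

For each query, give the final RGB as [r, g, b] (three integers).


at x=0,y=2 over L1,L2,L3:
after L1 α=4/7: [24/7, 108/7, 920/7]
after L2 α=6/7: [7962/49, 10692/49, 9866/49]
after L3 α=1/2: [7803/49, 5836/49, 17265/98]
rounded: [159, 119, 176]

query (0,1) [L1,L2,L3] — begin 0,0,0
after L1 α=0: [0, 0, 0]
after L2 α=0: [0, 0, 0]
after L3 α=5/8: [305/4, 55/4, 455/4]
rounded: [76, 14, 114]

at x=1,y=1 over L1,L2,L3:
L1 α=1/3: [83/3, 76, 14/3]
L2 α=1/7: [237/7, 601/7, 192/7]
L3 α=1/2: [584/7, 689/7, 507/14]
→ [83, 98, 36]

(1,1) stack=L1,L2; from [0,0,0]:
+L1 (α=1/3) → [83/3, 76, 14/3]
+L2 (α=1/7) → [237/7, 601/7, 192/7]
→ [34, 86, 27]


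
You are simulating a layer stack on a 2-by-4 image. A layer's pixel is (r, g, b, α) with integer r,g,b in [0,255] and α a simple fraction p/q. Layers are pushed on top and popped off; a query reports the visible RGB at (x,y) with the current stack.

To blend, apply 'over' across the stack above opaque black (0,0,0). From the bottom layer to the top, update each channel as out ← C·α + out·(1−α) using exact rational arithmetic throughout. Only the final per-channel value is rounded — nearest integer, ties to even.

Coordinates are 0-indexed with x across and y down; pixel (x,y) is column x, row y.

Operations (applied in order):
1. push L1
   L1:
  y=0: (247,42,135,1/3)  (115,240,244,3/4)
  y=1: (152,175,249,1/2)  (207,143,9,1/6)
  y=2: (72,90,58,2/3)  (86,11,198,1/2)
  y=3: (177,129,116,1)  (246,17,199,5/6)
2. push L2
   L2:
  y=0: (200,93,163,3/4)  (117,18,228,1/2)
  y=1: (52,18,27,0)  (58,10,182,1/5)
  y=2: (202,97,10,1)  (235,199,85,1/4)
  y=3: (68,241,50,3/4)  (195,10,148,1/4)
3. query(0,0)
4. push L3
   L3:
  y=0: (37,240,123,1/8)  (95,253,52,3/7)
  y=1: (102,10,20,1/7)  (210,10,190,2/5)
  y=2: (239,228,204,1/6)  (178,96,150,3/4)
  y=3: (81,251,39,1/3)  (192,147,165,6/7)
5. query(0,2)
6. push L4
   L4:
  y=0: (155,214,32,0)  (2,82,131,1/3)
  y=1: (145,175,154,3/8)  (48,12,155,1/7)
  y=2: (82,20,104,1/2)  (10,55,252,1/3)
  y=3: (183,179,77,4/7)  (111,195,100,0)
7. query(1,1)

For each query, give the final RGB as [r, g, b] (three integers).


(0,0) stack=L1,L2; from [0,0,0]:
after L1 α=1/3: [247/3, 14, 45]
after L2 α=3/4: [2047/12, 293/4, 267/2]
rounded: [171, 73, 134]

at x=0,y=2 over L1,L2,L3:
after L1 α=2/3: [48, 60, 116/3]
after L2 α=1: [202, 97, 10]
after L3 α=1/6: [1249/6, 713/6, 127/3]
= [208, 119, 42]

at x=1,y=1 over L1,L2,L3,L4:
+L1 (α=1/6) → [69/2, 143/6, 3/2]
+L2 (α=1/5) → [196/5, 316/15, 188/5]
+L3 (α=2/5) → [2688/25, 416/25, 2464/25]
+L4 (α=1/7) → [17328/175, 2796/175, 18659/175]
→ [99, 16, 107]


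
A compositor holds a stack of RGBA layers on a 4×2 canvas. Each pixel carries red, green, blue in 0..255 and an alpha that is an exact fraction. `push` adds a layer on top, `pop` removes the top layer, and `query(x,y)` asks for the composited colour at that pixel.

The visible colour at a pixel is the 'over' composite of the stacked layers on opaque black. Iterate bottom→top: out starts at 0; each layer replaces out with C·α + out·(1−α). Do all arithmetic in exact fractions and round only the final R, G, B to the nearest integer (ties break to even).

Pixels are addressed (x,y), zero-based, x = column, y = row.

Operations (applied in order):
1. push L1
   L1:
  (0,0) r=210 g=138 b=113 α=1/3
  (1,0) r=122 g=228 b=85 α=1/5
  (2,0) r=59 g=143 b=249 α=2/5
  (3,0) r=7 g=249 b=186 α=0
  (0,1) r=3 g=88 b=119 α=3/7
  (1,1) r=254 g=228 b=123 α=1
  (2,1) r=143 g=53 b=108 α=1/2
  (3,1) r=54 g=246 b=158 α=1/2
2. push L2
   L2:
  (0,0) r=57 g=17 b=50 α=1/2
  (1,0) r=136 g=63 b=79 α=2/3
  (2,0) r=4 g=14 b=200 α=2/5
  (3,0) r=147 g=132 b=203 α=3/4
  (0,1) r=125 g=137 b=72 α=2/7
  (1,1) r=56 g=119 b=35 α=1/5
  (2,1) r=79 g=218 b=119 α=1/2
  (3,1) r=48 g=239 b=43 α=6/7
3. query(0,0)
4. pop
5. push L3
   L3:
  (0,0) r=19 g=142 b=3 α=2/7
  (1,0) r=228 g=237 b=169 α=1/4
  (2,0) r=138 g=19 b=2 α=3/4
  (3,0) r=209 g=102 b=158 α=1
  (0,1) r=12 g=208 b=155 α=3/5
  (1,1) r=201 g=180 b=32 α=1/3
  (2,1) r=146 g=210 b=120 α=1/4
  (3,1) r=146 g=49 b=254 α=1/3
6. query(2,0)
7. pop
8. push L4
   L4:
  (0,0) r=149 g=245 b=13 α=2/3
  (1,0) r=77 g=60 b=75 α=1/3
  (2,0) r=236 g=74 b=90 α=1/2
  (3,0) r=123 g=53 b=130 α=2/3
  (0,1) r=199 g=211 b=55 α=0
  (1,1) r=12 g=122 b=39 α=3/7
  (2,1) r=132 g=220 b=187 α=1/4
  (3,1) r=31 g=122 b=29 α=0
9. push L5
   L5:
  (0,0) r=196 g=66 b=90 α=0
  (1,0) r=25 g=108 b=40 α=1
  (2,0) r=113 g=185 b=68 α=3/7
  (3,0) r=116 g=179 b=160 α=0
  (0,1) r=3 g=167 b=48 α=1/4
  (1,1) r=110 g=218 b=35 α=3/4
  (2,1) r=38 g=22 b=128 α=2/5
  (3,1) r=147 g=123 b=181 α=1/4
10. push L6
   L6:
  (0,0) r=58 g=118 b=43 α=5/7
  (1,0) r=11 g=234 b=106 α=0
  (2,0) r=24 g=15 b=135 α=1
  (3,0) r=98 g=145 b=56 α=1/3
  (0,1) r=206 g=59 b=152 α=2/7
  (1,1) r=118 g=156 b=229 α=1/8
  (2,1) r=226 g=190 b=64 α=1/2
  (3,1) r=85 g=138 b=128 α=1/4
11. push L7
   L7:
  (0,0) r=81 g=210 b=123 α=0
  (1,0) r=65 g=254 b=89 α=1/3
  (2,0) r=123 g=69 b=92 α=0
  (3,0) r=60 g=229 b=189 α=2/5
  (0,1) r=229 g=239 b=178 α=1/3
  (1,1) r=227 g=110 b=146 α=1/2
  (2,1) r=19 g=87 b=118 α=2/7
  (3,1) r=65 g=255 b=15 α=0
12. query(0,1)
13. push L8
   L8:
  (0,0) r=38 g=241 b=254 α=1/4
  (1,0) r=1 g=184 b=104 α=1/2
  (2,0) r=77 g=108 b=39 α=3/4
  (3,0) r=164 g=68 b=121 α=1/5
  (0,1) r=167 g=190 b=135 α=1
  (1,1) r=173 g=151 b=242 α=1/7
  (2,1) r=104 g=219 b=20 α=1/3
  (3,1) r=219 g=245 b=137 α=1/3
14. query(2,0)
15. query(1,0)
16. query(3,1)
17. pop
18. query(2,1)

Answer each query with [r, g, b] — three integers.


at x=0,y=0 over L1,L2:
+L1 (α=1/3) → [70, 46, 113/3]
+L2 (α=1/2) → [127/2, 63/2, 263/6]
= [64, 32, 44]

(2,0) stack=L1,L3; from [0,0,0]:
+L1 (α=2/5) → [118/5, 286/5, 498/5]
+L3 (α=3/4) → [547/5, 571/20, 132/5]
= [109, 29, 26]

at x=0,y=1 over L1,L4,L5,L6,L7:
+L1 (α=3/7) → [9/7, 264/7, 51]
+L4 (α=0) → [9/7, 264/7, 51]
+L5 (α=1/4) → [12/7, 1961/28, 201/4]
+L6 (α=2/7) → [2944/49, 13109/196, 2221/28]
+L7 (α=1/3) → [5703/49, 12177/98, 1571/14]
rounded: [116, 124, 112]

query (2,0) [L1,L4,L5,L6,L7,L8] — begin 0,0,0
L1 α=2/5: [118/5, 286/5, 498/5]
L4 α=1/2: [649/5, 328/5, 474/5]
L5 α=3/7: [613/5, 4087/35, 2916/35]
L6 α=1: [24, 15, 135]
L7 α=0: [24, 15, 135]
L8 α=3/4: [255/4, 339/4, 63]
rounded: [64, 85, 63]

(1,0) stack=L1,L4,L5,L6,L7,L8; from [0,0,0]:
+L1 (α=1/5) → [122/5, 228/5, 17]
+L4 (α=1/3) → [629/15, 252/5, 109/3]
+L5 (α=1) → [25, 108, 40]
+L6 (α=0) → [25, 108, 40]
+L7 (α=1/3) → [115/3, 470/3, 169/3]
+L8 (α=1/2) → [59/3, 511/3, 481/6]
rounded: [20, 170, 80]

(3,1) stack=L1,L4,L5,L6,L7,L8; from [0,0,0]:
after L1 α=1/2: [27, 123, 79]
after L4 α=0: [27, 123, 79]
after L5 α=1/4: [57, 123, 209/2]
after L6 α=1/4: [64, 507/4, 883/8]
after L7 α=0: [64, 507/4, 883/8]
after L8 α=1/3: [347/3, 997/6, 477/4]
→ [116, 166, 119]

(2,1) stack=L1,L4,L5,L6,L7; from [0,0,0]:
after L1 α=1/2: [143/2, 53/2, 54]
after L4 α=1/4: [693/8, 599/8, 349/4]
after L5 α=2/5: [2687/40, 2149/40, 2071/20]
after L6 α=1/2: [11727/80, 9749/80, 3351/40]
after L7 α=2/7: [12335/112, 12533/112, 5239/56]
= [110, 112, 94]


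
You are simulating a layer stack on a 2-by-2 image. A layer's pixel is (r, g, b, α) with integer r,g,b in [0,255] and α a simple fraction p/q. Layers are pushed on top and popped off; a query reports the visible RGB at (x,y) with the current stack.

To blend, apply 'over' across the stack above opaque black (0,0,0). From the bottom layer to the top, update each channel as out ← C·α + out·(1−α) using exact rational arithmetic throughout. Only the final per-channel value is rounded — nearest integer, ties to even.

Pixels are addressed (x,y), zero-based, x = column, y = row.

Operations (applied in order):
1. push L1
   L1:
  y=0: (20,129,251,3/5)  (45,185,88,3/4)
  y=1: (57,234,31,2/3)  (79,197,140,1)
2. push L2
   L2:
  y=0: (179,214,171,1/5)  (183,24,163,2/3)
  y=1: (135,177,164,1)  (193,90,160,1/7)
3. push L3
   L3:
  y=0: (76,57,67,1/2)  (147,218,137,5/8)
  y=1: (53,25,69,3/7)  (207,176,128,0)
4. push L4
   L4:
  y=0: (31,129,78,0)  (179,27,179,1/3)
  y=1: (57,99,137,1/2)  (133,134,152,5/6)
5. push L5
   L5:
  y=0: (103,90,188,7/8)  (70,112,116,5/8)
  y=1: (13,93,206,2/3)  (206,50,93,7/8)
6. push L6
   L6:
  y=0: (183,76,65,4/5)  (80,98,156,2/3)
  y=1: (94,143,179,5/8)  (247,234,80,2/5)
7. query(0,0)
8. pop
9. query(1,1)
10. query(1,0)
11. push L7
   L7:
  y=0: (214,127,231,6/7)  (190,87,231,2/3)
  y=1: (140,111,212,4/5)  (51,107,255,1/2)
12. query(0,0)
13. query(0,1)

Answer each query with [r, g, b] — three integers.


at x=0,y=0 over L1,L2,L3,L4,L5,L6:
L1 α=3/5: [12, 387/5, 753/5]
L2 α=1/5: [227/5, 2618/25, 3867/25]
L3 α=1/2: [607/10, 4043/50, 2771/25]
L4 α=0: [607/10, 4043/50, 2771/25]
L5 α=7/8: [7817/80, 35543/400, 35671/200]
L6 α=4/5: [66377/400, 157143/2000, 87671/1000]
= [166, 79, 88]

at x=1,y=1 over L1,L2,L3,L4,L5:
after L1 α=1: [79, 197, 140]
after L2 α=1/7: [667/7, 1272/7, 1000/7]
after L3 α=0: [667/7, 1272/7, 1000/7]
after L4 α=5/6: [887/7, 2981/21, 3160/21]
after L5 α=7/8: [10981/56, 10331/168, 16831/168]
→ [196, 61, 100]

at x=1,y=0 over L1,L2,L3,L4,L5:
after L1 α=3/4: [135/4, 555/4, 66]
after L2 α=2/3: [533/4, 249/4, 392/3]
after L3 α=5/8: [4539/32, 5107/32, 1077/8]
after L4 α=1/3: [7403/48, 5539/48, 1793/12]
after L5 α=5/8: [13003/128, 14499/128, 4113/32]
→ [102, 113, 129]

query (0,0) [L1,L2,L3,L4,L5,L7] — begin 0,0,0
after L1 α=3/5: [12, 387/5, 753/5]
after L2 α=1/5: [227/5, 2618/25, 3867/25]
after L3 α=1/2: [607/10, 4043/50, 2771/25]
after L4 α=0: [607/10, 4043/50, 2771/25]
after L5 α=7/8: [7817/80, 35543/400, 35671/200]
after L7 α=6/7: [15791/80, 340343/2800, 312871/1400]
= [197, 122, 223]

at x=0,y=1 over L1,L2,L3,L4,L5,L7:
after L1 α=2/3: [38, 156, 62/3]
after L2 α=1: [135, 177, 164]
after L3 α=3/7: [699/7, 783/7, 863/7]
after L4 α=1/2: [549/7, 738/7, 911/7]
after L5 α=2/3: [731/21, 680/7, 1265/7]
after L7 α=4/5: [12491/105, 3788/35, 7201/35]
rounded: [119, 108, 206]
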